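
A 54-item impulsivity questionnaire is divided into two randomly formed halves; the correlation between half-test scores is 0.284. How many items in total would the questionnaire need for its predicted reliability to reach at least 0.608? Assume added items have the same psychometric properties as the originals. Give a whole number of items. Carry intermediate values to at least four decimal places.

106

Corrected full-test reliability: r_full = 2 × 0.284 / (1 + 0.284) ≈ 0.4424
Solve Spearman-Brown for n: n = 0.608(1 − 0.4424) / [0.4424(1 − 0.608)] = 1.9549
Required items = 1.9549 × 54 = 105.56, so 106 items.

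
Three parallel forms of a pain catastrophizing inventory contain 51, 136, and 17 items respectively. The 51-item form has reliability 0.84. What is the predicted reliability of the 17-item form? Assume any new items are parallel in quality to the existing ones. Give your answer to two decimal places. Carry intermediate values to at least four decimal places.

0.64

Only the ratio of lengths matters: n = 17/51 = 0.3333
r_{17} = n·r / (1 + (n − 1)·r) = 0.2800 / 0.4400 ≈ 0.6364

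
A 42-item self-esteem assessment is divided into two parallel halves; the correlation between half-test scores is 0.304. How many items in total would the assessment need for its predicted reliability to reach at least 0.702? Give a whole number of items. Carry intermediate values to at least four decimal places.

114

r_full = 2(0.304)/(1 + 0.304) = 0.4663
Solve Spearman-Brown for n: n = 0.702(1 − 0.4663) / [0.4663(1 − 0.702)] = 2.6962
Required items = 2.6962 × 42 = 113.24, so 114 items.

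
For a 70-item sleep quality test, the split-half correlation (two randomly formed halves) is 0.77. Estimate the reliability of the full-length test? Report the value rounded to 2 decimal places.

Each half is half the length of the full test, so the full test is n = 2 times a half.
r_full = 2r_hh / (1 + r_hh) = 2 × 0.77 / (1 + 0.77)
       = 1.5400 / 1.7700 = 0.8701

0.87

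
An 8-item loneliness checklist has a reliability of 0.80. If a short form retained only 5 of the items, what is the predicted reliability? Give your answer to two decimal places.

0.71

The new length is 5/8 = 0.625 times the old.
r_new = 0.625·0.80 / [1 + (0.625 − 1)·0.80]
     = 0.5000 / 0.7000 = 0.7143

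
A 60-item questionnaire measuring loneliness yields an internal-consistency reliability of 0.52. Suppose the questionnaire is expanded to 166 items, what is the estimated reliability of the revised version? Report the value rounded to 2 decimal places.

n = 166/60 = 2.7667
Apply the Spearman-Brown prophecy formula, r' = nr / [1 + (n − 1)r]:
r_new = (2.7667 × 0.52) / (1 + (2.7667 − 1) × 0.52)
r_new = 1.4387 / 1.9187 ≈ 0.7498

0.75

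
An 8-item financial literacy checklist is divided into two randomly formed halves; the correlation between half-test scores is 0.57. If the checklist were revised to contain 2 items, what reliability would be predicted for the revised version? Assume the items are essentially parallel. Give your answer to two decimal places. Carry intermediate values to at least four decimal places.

0.40

First correct the split-half correlation to full-test reliability: r_full = 2 × 0.57 / (1 + 0.57) ≈ 0.7261
Length factor from 8 to 2 items: n = 2/8 = 0.2500
r_new = n·r_full / (1 + (n − 1)·r_full) = 0.1815 / 0.4554 ≈ 0.3986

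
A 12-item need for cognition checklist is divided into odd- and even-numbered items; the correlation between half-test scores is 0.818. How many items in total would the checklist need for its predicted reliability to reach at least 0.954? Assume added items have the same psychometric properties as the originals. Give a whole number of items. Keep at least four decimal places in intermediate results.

28

r_full = 2(0.818)/(1 + 0.818) = 0.8999
Solve Spearman-Brown for n: n = 0.954(1 − 0.8999) / [0.8999(1 − 0.954)] = 2.3069
Required items = 2.3069 × 12 = 27.68, so 28 items.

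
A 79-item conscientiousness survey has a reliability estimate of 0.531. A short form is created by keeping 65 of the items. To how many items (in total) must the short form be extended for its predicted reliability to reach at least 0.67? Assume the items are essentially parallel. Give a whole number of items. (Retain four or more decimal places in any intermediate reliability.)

Short-form reliability: n = 65/79 = 0.8228; r_65 = n·r/(1+(n−1)r) ≈ 0.4823
Then solve for n' with r_old = 0.4823, r_target = 0.67: n' = 0.67(1 − 0.4823)/[0.4823(1 − 0.67)] = 2.1793
Total items = 2.1793 × 65 = 141.65, rounded up to 142.

142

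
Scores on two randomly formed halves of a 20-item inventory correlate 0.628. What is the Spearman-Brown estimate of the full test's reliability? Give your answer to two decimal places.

0.77

Each half is half the length of the full test, so the full test is n = 2 times a half.
r_full = 2(0.628) / (1 + 0.628)
r_full = 1.2560 / 1.6280 ≈ 0.7715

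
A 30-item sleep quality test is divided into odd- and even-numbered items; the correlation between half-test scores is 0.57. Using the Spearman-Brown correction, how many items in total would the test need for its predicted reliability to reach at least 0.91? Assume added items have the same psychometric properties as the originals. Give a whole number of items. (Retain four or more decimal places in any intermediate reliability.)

115

r_full = 2(0.57)/(1 + 0.57) = 0.7261
n = r_tgt(1 − r_full) / [r_full(1 − r_tgt)] = 0.91 × 0.2739 / (0.7261 × 0.09) ≈ 3.8141
Items = 3.8141 × 30 ≈ 114.42 → 115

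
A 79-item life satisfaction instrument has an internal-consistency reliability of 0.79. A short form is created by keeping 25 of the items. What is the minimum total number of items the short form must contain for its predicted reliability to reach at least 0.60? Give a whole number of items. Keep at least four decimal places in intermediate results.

Short-form reliability: n = 25/79 = 0.3165; r_25 = n·r/(1+(n−1)r) ≈ 0.5435
Length factor from the short form to reach 0.60: n' = 0.60(1 − 0.5435) / [0.5435(1 − 0.60)] ≈ 1.2599
Items = 1.2599 × 25 ≈ 31.50 → 32

32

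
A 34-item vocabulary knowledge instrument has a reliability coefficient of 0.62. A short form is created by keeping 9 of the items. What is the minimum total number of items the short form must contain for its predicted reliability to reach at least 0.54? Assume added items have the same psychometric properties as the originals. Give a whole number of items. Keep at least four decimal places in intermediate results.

25

First, r for the 9-item form: n = 9/34 = 0.2647, so r_9 = 0.2647·0.62/(1 + (0.2647 − 1)·0.62) = 0.3016
Length factor from the short form to reach 0.54: n' = 0.54(1 − 0.3016) / [0.3016(1 − 0.54)] ≈ 2.7184
Items = 2.7184 × 9 ≈ 24.47 → 25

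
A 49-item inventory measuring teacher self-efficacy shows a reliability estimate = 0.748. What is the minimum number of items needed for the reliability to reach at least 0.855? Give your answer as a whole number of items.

98

Spearman-Brown solved for the length factor n:
n = r_target (1 − r_old) / [ r_old (1 − r_target) ]
n = 0.855(1 − 0.748) / [0.748(1 − 0.855)]
  = 0.215460 / 0.108460 = 1.9865
Items needed = n × 49 = 1.9865 × 49 ≈ 97.34 → round up to 98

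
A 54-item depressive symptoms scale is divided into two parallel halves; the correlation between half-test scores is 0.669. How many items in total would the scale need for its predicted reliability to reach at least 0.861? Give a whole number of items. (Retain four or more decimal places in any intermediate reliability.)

r_full = 2(0.669)/(1 + 0.669) = 0.8017
n = r_tgt(1 − r_full) / [r_full(1 − r_tgt)] = 0.861 × 0.1983 / (0.8017 × 0.139) ≈ 1.5321
Items = 1.5321 × 54 ≈ 82.73 → 83

83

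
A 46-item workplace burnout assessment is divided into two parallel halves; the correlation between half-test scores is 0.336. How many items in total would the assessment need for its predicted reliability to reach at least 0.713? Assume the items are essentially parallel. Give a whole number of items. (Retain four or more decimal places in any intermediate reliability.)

r_full = 2(0.336)/(1 + 0.336) = 0.5030
Solve Spearman-Brown for n: n = 0.713(1 − 0.5030) / [0.5030(1 − 0.713)] = 2.4547
Items = 2.4547 × 46 ≈ 112.92 → 113

113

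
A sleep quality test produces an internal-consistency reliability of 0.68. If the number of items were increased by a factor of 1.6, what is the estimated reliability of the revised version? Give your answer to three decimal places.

r_new = (1.6 × 0.68) / (1 + (1.6 − 1) × 0.68)
     = 1.0880 / 1.4080 = 0.7727

0.773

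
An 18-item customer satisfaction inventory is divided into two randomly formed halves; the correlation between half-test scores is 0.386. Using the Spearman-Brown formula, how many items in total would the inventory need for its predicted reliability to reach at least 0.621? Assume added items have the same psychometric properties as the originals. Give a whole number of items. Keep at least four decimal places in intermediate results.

24

Corrected full-test reliability: r_full = 2 × 0.386 / (1 + 0.386) ≈ 0.5570
Solve Spearman-Brown for n: n = 0.621(1 − 0.5570) / [0.5570(1 − 0.621)] = 1.3032
Items = 1.3032 × 18 ≈ 23.46 → 24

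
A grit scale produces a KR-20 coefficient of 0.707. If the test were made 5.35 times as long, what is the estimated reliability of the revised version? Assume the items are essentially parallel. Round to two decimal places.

0.93

By Spearman-Brown, r_new = n r / (1 + (n − 1) r).
r_new = (5.35 × 0.707) / (1 + (5.35 − 1) × 0.707)
r_new = 3.7824 / 4.0755 ≈ 0.9281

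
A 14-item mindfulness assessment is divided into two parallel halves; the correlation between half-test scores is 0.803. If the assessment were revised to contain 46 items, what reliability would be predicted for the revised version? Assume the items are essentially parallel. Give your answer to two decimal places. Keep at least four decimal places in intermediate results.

First correct the split-half correlation to full-test reliability: r_full = 2 × 0.803 / (1 + 0.803) ≈ 0.8907
Length factor from 14 to 46 items: n = 46/14 = 3.2857
r_new = n·r_full / (1 + (n − 1)·r_full) = 2.9266 / 3.0359 ≈ 0.9640

0.96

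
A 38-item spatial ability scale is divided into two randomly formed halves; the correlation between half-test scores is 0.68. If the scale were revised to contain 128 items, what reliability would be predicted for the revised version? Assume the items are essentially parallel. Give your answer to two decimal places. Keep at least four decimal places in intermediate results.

0.93

Full-test reliability from the split-half r: r_full = 2(0.68)/(1 + 0.68) = 0.8095
Length factor from 38 to 128 items: n = 128/38 = 3.3684
r_new = n·r_full / (1 + (n − 1)·r_full) = 2.7267 / 2.9172 ≈ 0.9347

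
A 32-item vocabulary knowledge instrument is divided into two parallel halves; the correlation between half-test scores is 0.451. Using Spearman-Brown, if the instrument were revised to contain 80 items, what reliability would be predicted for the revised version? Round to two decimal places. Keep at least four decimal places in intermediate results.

First correct the split-half correlation to full-test reliability: r_full = 2 × 0.451 / (1 + 0.451) ≈ 0.6216
Then adjust to 80 items: n = 80/32 = 2.5000
r_new = n·r_full / (1 + (n − 1)·r_full) = 1.5540 / 1.9324 ≈ 0.8042

0.80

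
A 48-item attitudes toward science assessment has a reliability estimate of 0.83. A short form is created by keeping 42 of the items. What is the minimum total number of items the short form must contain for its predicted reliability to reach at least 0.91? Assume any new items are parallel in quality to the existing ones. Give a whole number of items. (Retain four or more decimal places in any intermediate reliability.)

First, r for the 42-item form: n = 42/48 = 0.8750, so r_42 = 0.8750·0.83/(1 + (0.8750 − 1)·0.83) = 0.8103
Length factor from the short form to reach 0.91: n' = 0.91(1 − 0.8103) / [0.8103(1 − 0.91)] ≈ 2.3671
Total items = 2.3671 × 42 = 99.42, rounded up to 100.

100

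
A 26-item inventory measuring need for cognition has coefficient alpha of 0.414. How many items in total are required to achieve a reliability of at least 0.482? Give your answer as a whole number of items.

n = 0.482(1 − 0.414) / [0.414(1 − 0.482)]
n = 0.282452 / 0.214452 ≈ 1.3171
1.3171 × 26 = 34.24 → 35 items

35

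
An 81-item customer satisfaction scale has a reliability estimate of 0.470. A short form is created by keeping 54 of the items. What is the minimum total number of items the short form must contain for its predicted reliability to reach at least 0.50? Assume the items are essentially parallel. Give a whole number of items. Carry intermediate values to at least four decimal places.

First, r for the 54-item form: n = 54/81 = 0.6667, so r_54 = 0.6667·0.470/(1 + (0.6667 − 1)·0.470) = 0.3716
Then solve for n' with r_old = 0.3716, r_target = 0.50: n' = 0.50(1 − 0.3716)/[0.3716(1 − 0.50)] = 1.6911
Items = 1.6911 × 54 ≈ 91.32 → 92

92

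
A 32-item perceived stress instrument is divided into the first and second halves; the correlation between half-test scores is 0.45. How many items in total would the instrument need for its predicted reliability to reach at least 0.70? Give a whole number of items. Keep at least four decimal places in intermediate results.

Corrected full-test reliability: r_full = 2 × 0.45 / (1 + 0.45) ≈ 0.6207
n = r_tgt(1 − r_full) / [r_full(1 − r_tgt)] = 0.70 × 0.3793 / (0.6207 × 0.30) ≈ 1.4259
Required items = 1.4259 × 32 = 45.63, so 46 items.

46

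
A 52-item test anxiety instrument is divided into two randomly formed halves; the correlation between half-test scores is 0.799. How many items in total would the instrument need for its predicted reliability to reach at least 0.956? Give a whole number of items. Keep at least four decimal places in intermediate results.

r_full = 2(0.799)/(1 + 0.799) = 0.8883
n = r_tgt(1 − r_full) / [r_full(1 − r_tgt)] = 0.956 × 0.1117 / (0.8883 × 0.044) ≈ 2.7321
Items = 2.7321 × 52 ≈ 142.07 → 143

143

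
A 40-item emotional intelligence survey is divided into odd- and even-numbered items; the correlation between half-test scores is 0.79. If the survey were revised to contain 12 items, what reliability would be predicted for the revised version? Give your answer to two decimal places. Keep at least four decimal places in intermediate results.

0.69

First correct the split-half correlation to full-test reliability: r_full = 2 × 0.79 / (1 + 0.79) ≈ 0.8827
Length factor from 40 to 12 items: n = 12/40 = 0.3000
r_new = n·r_full / (1 + (n − 1)·r_full) = 0.2648 / 0.3821 ≈ 0.6930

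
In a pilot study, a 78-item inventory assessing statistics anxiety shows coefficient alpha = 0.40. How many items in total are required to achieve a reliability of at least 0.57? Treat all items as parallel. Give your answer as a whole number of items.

Rearranging the Spearman-Brown formula for n,
n = r*(1 − r) / [ r (1 − r*) ]
n = 0.57 × (1 − 0.40) / [ 0.40 × (1 − 0.57) ]
n = 0.3420 / 0.1720 ≈ 1.9884
So the test needs 1.9884 × 78 ≈ 155.10 items; rounding up, 156.

156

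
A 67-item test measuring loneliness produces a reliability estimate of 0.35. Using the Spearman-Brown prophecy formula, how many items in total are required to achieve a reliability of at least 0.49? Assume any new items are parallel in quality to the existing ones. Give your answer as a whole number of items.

n = 0.49(1 − 0.35) / [0.35(1 − 0.49)]
  = 0.3185 / 0.1785 = 1.7843
1.7843 × 67 = 119.55 → 120 items

120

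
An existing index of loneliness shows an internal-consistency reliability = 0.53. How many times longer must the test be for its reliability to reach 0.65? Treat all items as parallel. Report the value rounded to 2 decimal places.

Spearman-Brown solved for the length factor n:
n = r_target (1 − r_old) / [ r_old (1 − r_target) ]
n = [0.65 × 0.47] / [0.53 × 0.35]
  = 0.3055 / 0.1855 = 1.6469

1.65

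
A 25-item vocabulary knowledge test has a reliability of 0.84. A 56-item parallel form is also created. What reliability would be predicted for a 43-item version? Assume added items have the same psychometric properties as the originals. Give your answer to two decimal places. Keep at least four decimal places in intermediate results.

0.90

Only the ratio of lengths matters: n = 43/25 = 1.7200
r_{43} = n·r / (1 + (n − 1)·r) = 1.4448 / 1.6048 ≈ 0.9003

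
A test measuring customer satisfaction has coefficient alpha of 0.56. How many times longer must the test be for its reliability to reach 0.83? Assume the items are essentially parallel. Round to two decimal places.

n = [0.83 × 0.44] / [0.56 × 0.17]
n = 0.3652 / 0.0952 ≈ 3.8361

3.84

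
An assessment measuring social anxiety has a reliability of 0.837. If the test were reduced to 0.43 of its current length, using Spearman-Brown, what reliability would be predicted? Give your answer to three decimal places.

0.688

r_new = (0.43 × 0.837) / (1 + (0.43 − 1) × 0.837)
     = 0.3599 / 0.5229 = 0.6883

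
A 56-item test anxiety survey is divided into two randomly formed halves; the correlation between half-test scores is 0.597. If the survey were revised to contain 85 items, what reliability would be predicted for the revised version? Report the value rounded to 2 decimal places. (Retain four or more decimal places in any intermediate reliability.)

0.82

First correct the split-half correlation to full-test reliability: r_full = 2 × 0.597 / (1 + 0.597) ≈ 0.7477
Then adjust to 85 items: n = 85/56 = 1.5179
r_new = n·r_full / (1 + (n − 1)·r_full) = 1.1349 / 1.3872 ≈ 0.8181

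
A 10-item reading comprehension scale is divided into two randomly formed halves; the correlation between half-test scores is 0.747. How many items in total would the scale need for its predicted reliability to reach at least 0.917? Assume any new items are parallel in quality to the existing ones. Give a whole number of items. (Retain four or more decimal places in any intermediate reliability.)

r_full = 2(0.747)/(1 + 0.747) = 0.8552
Solve Spearman-Brown for n: n = 0.917(1 − 0.8552) / [0.8552(1 − 0.917)] = 1.8706
Items = 1.8706 × 10 ≈ 18.71 → 19

19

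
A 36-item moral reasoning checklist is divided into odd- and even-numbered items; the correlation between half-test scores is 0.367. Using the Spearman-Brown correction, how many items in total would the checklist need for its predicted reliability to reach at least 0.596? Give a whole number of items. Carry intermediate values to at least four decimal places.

Corrected full-test reliability: r_full = 2 × 0.367 / (1 + 0.367) ≈ 0.5369
Solve Spearman-Brown for n: n = 0.596(1 − 0.5369) / [0.5369(1 − 0.596)] = 1.2725
Items = 1.2725 × 36 ≈ 45.81 → 46

46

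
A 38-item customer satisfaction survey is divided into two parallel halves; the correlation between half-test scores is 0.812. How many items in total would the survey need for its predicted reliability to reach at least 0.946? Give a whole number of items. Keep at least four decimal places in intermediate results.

78

Corrected full-test reliability: r_full = 2 × 0.812 / (1 + 0.812) ≈ 0.8962
Solve Spearman-Brown for n: n = 0.946(1 − 0.8962) / [0.8962(1 − 0.946)] = 2.0290
Items = 2.0290 × 38 ≈ 77.10 → 78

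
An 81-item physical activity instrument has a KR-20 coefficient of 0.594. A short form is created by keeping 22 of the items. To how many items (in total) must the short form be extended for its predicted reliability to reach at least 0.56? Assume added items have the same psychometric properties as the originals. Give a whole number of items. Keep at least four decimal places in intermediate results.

First, r for the 22-item form: n = 22/81 = 0.2716, so r_22 = 0.2716·0.594/(1 + (0.2716 − 1)·0.594) = 0.2844
Then solve for n' with r_old = 0.2844, r_target = 0.56: n' = 0.56(1 − 0.2844)/[0.2844(1 − 0.56)] = 3.2024
Items = 3.2024 × 22 ≈ 70.45 → 71

71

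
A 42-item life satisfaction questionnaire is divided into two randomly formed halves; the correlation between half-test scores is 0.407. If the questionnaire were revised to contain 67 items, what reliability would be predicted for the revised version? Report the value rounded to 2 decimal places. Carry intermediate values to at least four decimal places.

First correct the split-half correlation to full-test reliability: r_full = 2 × 0.407 / (1 + 0.407) ≈ 0.5785
Then adjust to 67 items: n = 67/42 = 1.5952
r_new = n·r_full / (1 + (n − 1)·r_full) = 0.9228 / 1.3443 ≈ 0.6865

0.69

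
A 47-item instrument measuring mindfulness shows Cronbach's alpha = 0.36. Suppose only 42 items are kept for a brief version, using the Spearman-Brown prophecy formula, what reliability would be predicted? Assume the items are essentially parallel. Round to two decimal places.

0.33

n = 42/47 = 0.8936
By Spearman-Brown, r_new = n r / (1 + (n − 1) r).
r_new = 0.8936·0.36 / [1 + (0.8936 − 1)·0.36]
     = 0.3217 / 0.9617 = 0.3345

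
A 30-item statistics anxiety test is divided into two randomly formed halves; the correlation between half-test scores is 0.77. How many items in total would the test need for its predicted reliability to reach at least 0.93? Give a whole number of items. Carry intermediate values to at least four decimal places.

60

Corrected full-test reliability: r_full = 2 × 0.77 / (1 + 0.77) ≈ 0.8701
Solve Spearman-Brown for n: n = 0.93(1 − 0.8701) / [0.8701(1 − 0.93)] = 1.9835
Items = 1.9835 × 30 ≈ 59.51 → 60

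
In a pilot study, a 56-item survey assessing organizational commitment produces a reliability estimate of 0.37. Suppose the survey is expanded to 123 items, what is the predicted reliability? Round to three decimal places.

n = 123/56 = 2.1964
By Spearman-Brown, r_new = n r / (1 + (n − 1) r).
r_new = (2.1964 × 0.37) / (1 + (2.1964 − 1) × 0.37)
     = 0.8127 / 1.4427 = 0.5633

0.563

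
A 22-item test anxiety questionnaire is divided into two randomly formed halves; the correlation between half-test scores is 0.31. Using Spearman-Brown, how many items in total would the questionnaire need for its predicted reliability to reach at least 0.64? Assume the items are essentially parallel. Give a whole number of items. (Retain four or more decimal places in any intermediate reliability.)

44

Corrected full-test reliability: r_full = 2 × 0.31 / (1 + 0.31) ≈ 0.4733
n = r_tgt(1 − r_full) / [r_full(1 − r_tgt)] = 0.64 × 0.5267 / (0.4733 × 0.36) ≈ 1.9784
Items = 1.9784 × 22 ≈ 43.52 → 44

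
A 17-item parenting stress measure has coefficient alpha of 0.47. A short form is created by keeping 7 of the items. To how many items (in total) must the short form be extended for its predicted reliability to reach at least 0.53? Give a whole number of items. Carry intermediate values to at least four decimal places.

22

Short-form reliability: n = 7/17 = 0.4118; r_7 = n·r/(1+(n−1)r) ≈ 0.2675
Length factor from the short form to reach 0.53: n' = 0.53(1 − 0.2675) / [0.2675(1 − 0.53)] ≈ 3.0879
Total items = 3.0879 × 7 = 21.62, rounded up to 22.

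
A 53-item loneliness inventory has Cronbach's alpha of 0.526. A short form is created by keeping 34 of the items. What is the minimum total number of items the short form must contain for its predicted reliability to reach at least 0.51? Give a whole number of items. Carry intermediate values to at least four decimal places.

50

Short-form reliability: n = 34/53 = 0.6415; r_34 = n·r/(1+(n−1)r) ≈ 0.4158
Then solve for n' with r_old = 0.4158, r_target = 0.51: n' = 0.51(1 − 0.4158)/[0.4158(1 − 0.51)] = 1.4623
Items = 1.4623 × 34 ≈ 49.72 → 50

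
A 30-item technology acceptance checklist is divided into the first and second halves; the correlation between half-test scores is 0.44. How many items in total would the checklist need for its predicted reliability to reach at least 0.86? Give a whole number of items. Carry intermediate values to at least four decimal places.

118

Corrected full-test reliability: r_full = 2 × 0.44 / (1 + 0.44) ≈ 0.6111
Solve Spearman-Brown for n: n = 0.86(1 − 0.6111) / [0.6111(1 − 0.86)] = 3.9093
Items = 3.9093 × 30 ≈ 117.28 → 118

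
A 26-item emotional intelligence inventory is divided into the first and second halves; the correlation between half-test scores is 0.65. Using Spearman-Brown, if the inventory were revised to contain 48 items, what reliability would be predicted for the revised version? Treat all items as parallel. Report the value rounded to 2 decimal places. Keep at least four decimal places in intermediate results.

Full-test reliability from the split-half r: r_full = 2(0.65)/(1 + 0.65) = 0.7879
Then adjust to 48 items: n = 48/26 = 1.8462
r_new = n·r_full / (1 + (n − 1)·r_full) = 1.4546 / 1.6667 ≈ 0.8727

0.87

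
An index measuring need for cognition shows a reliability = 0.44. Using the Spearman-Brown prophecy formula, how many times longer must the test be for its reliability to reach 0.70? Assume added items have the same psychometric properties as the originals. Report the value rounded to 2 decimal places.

2.97

Invert Spearman-Brown to solve for n:
n = r_target (1 − r_old) / [ r_old (1 − r_target) ]
n = 0.70(1 − 0.44) / [0.44(1 − 0.70)]
n = 0.3920 / 0.1320 ≈ 2.9697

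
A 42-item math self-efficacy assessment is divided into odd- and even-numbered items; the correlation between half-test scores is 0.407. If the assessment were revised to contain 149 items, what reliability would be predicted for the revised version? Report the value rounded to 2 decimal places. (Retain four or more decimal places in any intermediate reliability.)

First correct the split-half correlation to full-test reliability: r_full = 2 × 0.407 / (1 + 0.407) ≈ 0.5785
Then adjust to 149 items: n = 149/42 = 3.5476
r_new = n·r_full / (1 + (n − 1)·r_full) = 2.0523 / 2.4738 ≈ 0.8296

0.83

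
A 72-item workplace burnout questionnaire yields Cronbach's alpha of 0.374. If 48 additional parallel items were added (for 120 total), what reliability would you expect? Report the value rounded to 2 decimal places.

0.50

n = 120/72 = 1.6667
r_new = 1.6667·0.374 / [1 + (1.6667 − 1)·0.374]
     = 0.6233 / 1.2493 = 0.4989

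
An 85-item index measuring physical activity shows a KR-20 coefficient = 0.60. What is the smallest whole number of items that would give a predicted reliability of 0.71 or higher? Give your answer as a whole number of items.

139

Invert Spearman-Brown to solve for n:
n = r_target (1 − r_old) / [ r_old (1 − r_target) ]
n = 0.71(1 − 0.60) / [0.60(1 − 0.71)]
  = 0.2840 / 0.1740 = 1.6322
Items needed = n × 85 = 1.6322 × 85 ≈ 138.74 → round up to 139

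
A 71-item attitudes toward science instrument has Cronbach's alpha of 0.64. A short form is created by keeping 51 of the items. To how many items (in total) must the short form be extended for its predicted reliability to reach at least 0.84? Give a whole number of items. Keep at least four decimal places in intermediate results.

210

First, r for the 51-item form: n = 51/71 = 0.7183, so r_51 = 0.7183·0.64/(1 + (0.7183 − 1)·0.64) = 0.5608
Then solve for n' with r_old = 0.5608, r_target = 0.84: n' = 0.84(1 − 0.5608)/[0.5608(1 − 0.84)] = 4.1116
Total items = 4.1116 × 51 = 209.69, rounded up to 210.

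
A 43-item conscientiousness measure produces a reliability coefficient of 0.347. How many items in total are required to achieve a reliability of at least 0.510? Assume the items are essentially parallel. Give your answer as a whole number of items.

Spearman-Brown solved for the length factor n:
n = r_target (1 − r_old) / [ r_old (1 − r_target) ]
n = 0.510 × (1 − 0.347) / [ 0.347 × (1 − 0.510) ]
  = 0.333030 / 0.170030 = 1.9587
1.9587 × 43 = 84.22 → 85 items

85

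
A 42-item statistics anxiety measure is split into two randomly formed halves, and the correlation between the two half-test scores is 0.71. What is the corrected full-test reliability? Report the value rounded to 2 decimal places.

r_full = 2(0.71) / (1 + 0.71)
       = 1.4200 / 1.7100 = 0.8304

0.83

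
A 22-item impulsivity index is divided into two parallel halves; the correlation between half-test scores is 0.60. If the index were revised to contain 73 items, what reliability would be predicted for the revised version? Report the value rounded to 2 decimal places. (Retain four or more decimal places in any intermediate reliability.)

Spearman-Brown correction (n = 2): r_full = 2·0.60/(1 + 0.60) = 0.7500
Length factor from 22 to 73 items: n = 73/22 = 3.3182
r_new = n·r_full / (1 + (n − 1)·r_full) = 2.4886 / 2.7386 ≈ 0.9087

0.91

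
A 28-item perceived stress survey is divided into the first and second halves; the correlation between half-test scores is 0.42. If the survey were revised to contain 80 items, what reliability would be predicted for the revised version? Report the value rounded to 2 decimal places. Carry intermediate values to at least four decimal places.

Spearman-Brown correction (n = 2): r_full = 2·0.42/(1 + 0.42) = 0.5915
Then adjust to 80 items: n = 80/28 = 2.8571
r_new = n·r_full / (1 + (n − 1)·r_full) = 1.6900 / 2.0985 ≈ 0.8053

0.81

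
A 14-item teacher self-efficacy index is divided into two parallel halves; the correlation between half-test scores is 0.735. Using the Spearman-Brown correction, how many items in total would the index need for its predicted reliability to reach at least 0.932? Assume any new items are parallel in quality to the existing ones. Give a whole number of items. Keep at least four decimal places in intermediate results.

Corrected full-test reliability: r_full = 2 × 0.735 / (1 + 0.735) ≈ 0.8473
Solve Spearman-Brown for n: n = 0.932(1 − 0.8473) / [0.8473(1 − 0.932)] = 2.4701
Required items = 2.4701 × 14 = 34.58, so 35 items.

35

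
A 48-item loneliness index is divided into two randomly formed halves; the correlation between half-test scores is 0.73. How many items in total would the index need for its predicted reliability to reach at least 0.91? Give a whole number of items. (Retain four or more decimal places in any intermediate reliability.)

90

r_full = 2(0.73)/(1 + 0.73) = 0.8439
n = r_tgt(1 − r_full) / [r_full(1 − r_tgt)] = 0.91 × 0.1561 / (0.8439 × 0.09) ≈ 1.8703
Items = 1.8703 × 48 ≈ 89.77 → 90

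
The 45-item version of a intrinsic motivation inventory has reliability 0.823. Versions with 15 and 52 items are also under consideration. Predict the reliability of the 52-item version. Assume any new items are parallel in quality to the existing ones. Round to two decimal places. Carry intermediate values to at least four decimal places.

The 15-item form is not needed; work directly from the 45-item form with n = 52/45 = 1.1556.
r_{52} = n·r / (1 + (n − 1)·r) = 0.9511 / 1.1281 ≈ 0.8431

0.84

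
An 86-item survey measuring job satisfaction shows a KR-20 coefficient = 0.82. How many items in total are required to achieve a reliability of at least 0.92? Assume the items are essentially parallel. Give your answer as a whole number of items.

218

Spearman-Brown solved for the length factor n:
n = r*(1 − r) / [ r (1 − r*) ]
n = 0.92(1 − 0.82) / [0.82(1 − 0.92)]
n = 0.1656 / 0.0656 ≈ 2.5244
Items needed = n × 86 = 2.5244 × 86 ≈ 217.10 → round up to 218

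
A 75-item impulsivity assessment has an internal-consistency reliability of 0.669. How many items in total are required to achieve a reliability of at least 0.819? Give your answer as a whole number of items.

168

Invert Spearman-Brown to solve for n:
n = r_target (1 − r_old) / [ r_old (1 − r_target) ]
n = [0.819 × 0.331] / [0.669 × 0.181]
n = 0.271089 / 0.121089 ≈ 2.2388
2.2388 × 75 = 167.91 → 168 items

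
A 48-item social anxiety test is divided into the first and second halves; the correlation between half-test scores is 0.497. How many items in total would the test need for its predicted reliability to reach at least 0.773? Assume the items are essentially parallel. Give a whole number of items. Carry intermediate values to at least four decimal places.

83

Corrected full-test reliability: r_full = 2 × 0.497 / (1 + 0.497) ≈ 0.6640
n = r_tgt(1 − r_full) / [r_full(1 − r_tgt)] = 0.773 × 0.3360 / (0.6640 × 0.227) ≈ 1.7232
Items = 1.7232 × 48 ≈ 82.71 → 83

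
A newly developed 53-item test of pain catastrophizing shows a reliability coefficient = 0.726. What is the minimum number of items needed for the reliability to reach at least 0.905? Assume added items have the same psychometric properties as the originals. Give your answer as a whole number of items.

191

n = [0.905 × 0.274] / [0.726 × 0.095]
  = 0.247970 / 0.068970 = 3.5953
So the test needs 3.5953 × 53 ≈ 190.55 items; rounding up, 191.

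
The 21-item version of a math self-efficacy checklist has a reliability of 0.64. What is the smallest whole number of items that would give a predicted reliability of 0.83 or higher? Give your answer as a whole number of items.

58

Spearman-Brown solved for the length factor n:
n = r*(1 − r) / [ r (1 − r*) ]
n = 0.83(1 − 0.64) / [0.64(1 − 0.83)]
  = 0.2988 / 0.1088 = 2.7463
2.7463 × 21 = 57.67 → 58 items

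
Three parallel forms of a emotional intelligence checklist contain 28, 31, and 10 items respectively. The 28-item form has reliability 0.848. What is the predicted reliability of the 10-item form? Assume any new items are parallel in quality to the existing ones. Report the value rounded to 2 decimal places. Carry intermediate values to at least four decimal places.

0.67

The 31-item form is not needed; work directly from the 28-item form with n = 10/28 = 0.3571.
r_{10} = n·r / (1 + (n − 1)·r) = 0.3028 / 0.4548 ≈ 0.6658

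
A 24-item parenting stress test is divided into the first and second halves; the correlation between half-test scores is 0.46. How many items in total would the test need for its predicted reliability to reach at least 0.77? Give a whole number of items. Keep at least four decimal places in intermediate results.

48

Corrected full-test reliability: r_full = 2 × 0.46 / (1 + 0.46) ≈ 0.6301
Solve Spearman-Brown for n: n = 0.77(1 − 0.6301) / [0.6301(1 − 0.77)] = 1.9653
Required items = 1.9653 × 24 = 47.17, so 48 items.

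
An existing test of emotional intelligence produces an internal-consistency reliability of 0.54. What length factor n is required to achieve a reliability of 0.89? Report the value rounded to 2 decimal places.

n = 0.89(1 − 0.54) / [0.54(1 − 0.89)]
  = 0.4094 / 0.0594 = 6.8923

6.89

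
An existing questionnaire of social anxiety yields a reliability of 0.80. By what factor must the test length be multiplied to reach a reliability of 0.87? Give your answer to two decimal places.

Invert Spearman-Brown to solve for n:
n = r_target (1 − r_old) / [ r_old (1 − r_target) ]
n = [0.87 × 0.20] / [0.80 × 0.13]
  = 0.1740 / 0.1040 = 1.6731

1.67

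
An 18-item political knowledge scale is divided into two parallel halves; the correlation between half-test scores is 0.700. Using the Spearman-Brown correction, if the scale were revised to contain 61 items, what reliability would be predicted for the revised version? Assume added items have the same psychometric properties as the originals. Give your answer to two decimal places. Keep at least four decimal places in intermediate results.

0.94

Full-test reliability from the split-half r: r_full = 2(0.700)/(1 + 0.700) = 0.8235
Length factor from 18 to 61 items: n = 61/18 = 3.3889
r_new = n·r_full / (1 + (n − 1)·r_full) = 2.7908 / 2.9673 ≈ 0.9405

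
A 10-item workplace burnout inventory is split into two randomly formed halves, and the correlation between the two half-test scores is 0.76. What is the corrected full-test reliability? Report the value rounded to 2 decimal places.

The full test is twice the length of either half (n = 2).
r_full = 2r_hh / (1 + r_hh) = 2 × 0.76 / (1 + 0.76)
r_full = 1.5200 / 1.7600 ≈ 0.8636

0.86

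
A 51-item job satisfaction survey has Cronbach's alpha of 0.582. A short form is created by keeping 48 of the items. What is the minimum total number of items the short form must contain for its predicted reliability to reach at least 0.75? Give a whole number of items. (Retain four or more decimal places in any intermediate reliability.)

First, r for the 48-item form: n = 48/51 = 0.9412, so r_48 = 0.9412·0.582/(1 + (0.9412 − 1)·0.582) = 0.5672
Length factor from the short form to reach 0.75: n' = 0.75(1 − 0.5672) / [0.5672(1 − 0.75)] ≈ 2.2891
Items = 2.2891 × 48 ≈ 109.88 → 110

110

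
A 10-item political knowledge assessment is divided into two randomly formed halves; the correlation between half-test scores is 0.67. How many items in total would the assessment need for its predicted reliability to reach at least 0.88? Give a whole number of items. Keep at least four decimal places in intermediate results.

19

r_full = 2(0.67)/(1 + 0.67) = 0.8024
Solve Spearman-Brown for n: n = 0.88(1 − 0.8024) / [0.8024(1 − 0.88)] = 1.8059
Items = 1.8059 × 10 ≈ 18.06 → 19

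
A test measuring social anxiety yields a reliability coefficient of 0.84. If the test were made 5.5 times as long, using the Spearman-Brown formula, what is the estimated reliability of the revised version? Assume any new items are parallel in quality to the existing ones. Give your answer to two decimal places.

Spearman-Brown: r_new = n·r / (1 + (n − 1)·r)
r_new = (5.5 × 0.84) / (1 + (5.5 − 1) × 0.84)
     = 4.6200 / 4.7800 = 0.9665

0.97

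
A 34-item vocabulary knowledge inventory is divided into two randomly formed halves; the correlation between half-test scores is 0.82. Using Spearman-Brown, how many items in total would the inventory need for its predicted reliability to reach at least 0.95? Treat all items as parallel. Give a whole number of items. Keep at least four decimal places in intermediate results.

71

Corrected full-test reliability: r_full = 2 × 0.82 / (1 + 0.82) ≈ 0.9011
n = r_tgt(1 − r_full) / [r_full(1 − r_tgt)] = 0.95 × 0.0989 / (0.9011 × 0.05) ≈ 2.0853
Items = 2.0853 × 34 ≈ 70.90 → 71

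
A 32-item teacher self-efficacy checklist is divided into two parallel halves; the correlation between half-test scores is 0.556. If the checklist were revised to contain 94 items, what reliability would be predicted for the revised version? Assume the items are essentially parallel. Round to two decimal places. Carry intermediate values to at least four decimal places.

0.88

Full-test reliability from the split-half r: r_full = 2(0.556)/(1 + 0.556) = 0.7147
Length factor from 32 to 94 items: n = 94/32 = 2.9375
r_new = n·r_full / (1 + (n − 1)·r_full) = 2.0994 / 2.3847 ≈ 0.8804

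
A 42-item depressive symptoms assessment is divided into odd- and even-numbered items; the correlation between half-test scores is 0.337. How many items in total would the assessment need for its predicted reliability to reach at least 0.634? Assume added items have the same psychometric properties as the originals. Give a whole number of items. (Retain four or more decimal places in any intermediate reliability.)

72

r_full = 2(0.337)/(1 + 0.337) = 0.5041
n = r_tgt(1 − r_full) / [r_full(1 − r_tgt)] = 0.634 × 0.4959 / (0.5041 × 0.366) ≈ 1.7041
Items = 1.7041 × 42 ≈ 71.57 → 72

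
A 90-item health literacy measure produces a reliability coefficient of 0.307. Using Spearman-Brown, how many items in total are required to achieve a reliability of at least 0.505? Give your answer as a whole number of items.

208

n = 0.505 × (1 − 0.307) / [ 0.307 × (1 − 0.505) ]
  = 0.349965 / 0.151965 = 2.3029
So the test needs 2.3029 × 90 ≈ 207.26 items; rounding up, 208.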